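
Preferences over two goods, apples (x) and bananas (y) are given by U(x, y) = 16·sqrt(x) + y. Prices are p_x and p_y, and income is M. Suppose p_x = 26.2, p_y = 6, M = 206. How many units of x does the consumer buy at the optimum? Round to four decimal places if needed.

x* = 3.3564

MU_x = 8/√x, MU_y = 1. Tangency: 8/√x = p_x/p_y.
Thus x* = (8·p_y/p_x)² — independent of M — with the rest of income spent on y.
Plugging in: x* = (8·6/26.2)² = 3.3564.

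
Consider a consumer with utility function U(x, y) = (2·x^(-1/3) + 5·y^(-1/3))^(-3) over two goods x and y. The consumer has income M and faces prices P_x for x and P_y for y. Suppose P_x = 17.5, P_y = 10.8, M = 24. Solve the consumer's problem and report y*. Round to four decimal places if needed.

With the ratio pinned down, the budget gives x* = M/(P_x + P_y·(y/x)) and y* = (y/x)·x*.
Numerically y/x = 2.855392, so x* = 24/(17.5 + 10.8·2.855392) = 0.4965 and y* = 2.855392·0.4965 = 1.4177.

y* = 1.4177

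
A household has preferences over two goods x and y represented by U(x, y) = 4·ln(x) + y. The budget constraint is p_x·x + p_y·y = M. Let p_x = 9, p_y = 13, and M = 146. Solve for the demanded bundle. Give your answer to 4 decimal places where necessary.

MU_x = 4/x, MU_y = 1. Tangency: 4/x = p_x/p_y.
So x*(p_x,p_y) = 4·p_y/p_x, independent of income; and y* = (M − 4·p_y)/p_y.
At the given prices: x* = 4·13/9 = 5.7778, and y* = 7.2308.

x* = 5.7778, y* = 7.2308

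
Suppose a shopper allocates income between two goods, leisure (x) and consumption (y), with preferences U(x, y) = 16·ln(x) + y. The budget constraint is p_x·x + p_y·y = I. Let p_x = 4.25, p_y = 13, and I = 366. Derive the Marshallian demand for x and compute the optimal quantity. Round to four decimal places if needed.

x* = 48.9412

Set MRS = p_x/p_y: (16/x)/1 = p_x/p_y.
So x*(p_x,p_y) = 16·p_y/p_x, independent of income; and y* = (I − 16·p_y)/p_y.
At the given prices: x* = 16·13/4.25 = 48.9412.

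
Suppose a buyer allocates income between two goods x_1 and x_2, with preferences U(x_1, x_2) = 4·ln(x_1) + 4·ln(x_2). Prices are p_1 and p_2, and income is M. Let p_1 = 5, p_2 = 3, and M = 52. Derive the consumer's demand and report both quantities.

Demand: x_1*(p_1,p_2,M) = 0.5·M/p_1 and x_2* = 0.5·M/p_2.
At p_1=5, p_2=3, M=52: x_1* = 0.5·52/5 = 5.2, x_2* = 8.6667.

x_1* = 5.2, x_2* = 8.6667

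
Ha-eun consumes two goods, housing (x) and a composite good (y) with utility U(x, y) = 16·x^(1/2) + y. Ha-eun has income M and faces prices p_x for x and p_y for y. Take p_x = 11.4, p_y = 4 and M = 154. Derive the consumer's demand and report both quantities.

x* = 7.8793, y* = 16.0439

MU_x = 8/√x, MU_y = 1. Tangency: 8/√x = p_x/p_y.
Thus x* = (8·p_y/p_x)² — independent of M — with the rest of income spent on y.
Plugging in: x* = (8·4/11.4)² = 7.8793, y* = 16.0439.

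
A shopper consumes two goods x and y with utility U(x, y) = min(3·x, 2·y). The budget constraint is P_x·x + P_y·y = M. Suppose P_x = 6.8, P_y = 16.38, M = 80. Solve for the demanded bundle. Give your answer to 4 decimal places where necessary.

x* = 2.5502, y* = 3.8253

With perfect complements, no substitution: consume in ratio x:y = 2:3.
Budget: P_x·x + P_y·(3/2)·x = M, so (2·P_x + 3·P_y)·x = 2·M.
Demand: x*(P_x,P_y,M) = 2·M/(2·P_x + 3·P_y), y* = 3·M/(2·P_x + 3·P_y).
Here 2·6.8 + 3·16.38 = 62.74, giving x* = 2.5502 and y* = 3.8253.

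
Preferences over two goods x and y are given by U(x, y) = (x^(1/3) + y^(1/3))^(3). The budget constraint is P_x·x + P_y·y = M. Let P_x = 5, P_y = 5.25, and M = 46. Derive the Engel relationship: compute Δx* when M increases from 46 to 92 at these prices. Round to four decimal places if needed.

Δx* = 4.6561

Numerically y/x = 0.929429, so x* = 46/(5 + 5.25·0.929429) = 4.6561.
At M' = 92: x* = 9.3122. Change: 9.3122 − 4.6561 = 4.6561.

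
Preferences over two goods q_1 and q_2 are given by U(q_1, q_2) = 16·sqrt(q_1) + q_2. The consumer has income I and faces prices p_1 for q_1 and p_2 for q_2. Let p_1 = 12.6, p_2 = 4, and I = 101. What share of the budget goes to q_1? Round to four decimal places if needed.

Utility is quasi-linear in q_2; the FOC for q_1 is 8/√q_1 = p_1/p_2.
Solve: √q_1 = 8·p_2/p_1, so q_1*(p_1,p_2) = (8·p_2/p_1)², and q_2* = (I − p_1·q_1*)/p_2.
Plugging in: q_1* = (8·4/12.6)² = 6.45, q_2* = 4.9325.
Expenditure on q_1: 12.6·6.45 = 81.2698; share = 0.8047.

share on q_1 = 0.8047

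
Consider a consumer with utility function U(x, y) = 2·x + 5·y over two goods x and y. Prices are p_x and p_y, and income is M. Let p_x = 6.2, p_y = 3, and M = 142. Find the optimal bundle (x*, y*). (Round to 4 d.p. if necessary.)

x* = 0, y* = 47.3333

Linear utility — the consumer picks whichever good has higher MU/price: 2/6.2 = 0.3226 vs 5/3 = 1.6667.
y gives more utility per dollar, so spend all income on y: y* = M/p_y, x* = 0.
Numerically: x* = 0, y* = 47.3333.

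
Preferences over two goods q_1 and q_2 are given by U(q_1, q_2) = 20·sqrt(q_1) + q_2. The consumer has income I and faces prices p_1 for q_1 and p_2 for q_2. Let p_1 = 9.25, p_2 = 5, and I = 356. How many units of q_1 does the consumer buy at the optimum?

Utility is quasi-linear in q_2; the FOC for q_1 is 10/√q_1 = p_1/p_2.
Thus q_1* = (10·p_2/p_1)² — independent of I — with the rest of income spent on q_2.
Plugging in: q_1* = (10·5/9.25)² = 29.2184.

q_1* = 29.2184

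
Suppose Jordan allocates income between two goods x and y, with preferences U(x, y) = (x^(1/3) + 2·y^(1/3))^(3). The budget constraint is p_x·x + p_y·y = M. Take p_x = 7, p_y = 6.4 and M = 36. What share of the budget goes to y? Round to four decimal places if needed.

share on y = 0.7473

MU_x ∝ x^(-2/3), MU_y ∝ 2·y^(-2/3), so MRS = (1/2)·(y/x)^(2/3) = p_x/p_y.
Solve for the ratio: y/x = [2·p_x/p_y]^(1.5).
Substitute y = (y/x)·x into the budget: x* = M/(p_x + p_y·(y/x)).
Numerically y/x = 3.235356, so x* = 36/(7 + 6.4·3.235356) = 1.2993 and y* = 3.235356·1.2993 = 4.2038.
Expenditure on y: 6.4·4.2038 = 26.9046; share = 0.7473.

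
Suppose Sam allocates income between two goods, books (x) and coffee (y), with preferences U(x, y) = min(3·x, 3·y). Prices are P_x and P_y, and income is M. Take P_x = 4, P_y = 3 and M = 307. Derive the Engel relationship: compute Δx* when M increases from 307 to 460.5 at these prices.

Δx* = 21.9286

Demand: x*(P_x,P_y,M) = 3·M/(3·P_x + 3·P_y), y* = 3·M/(3·P_x + 3·P_y).
Here 3·4 + 3·3 = 21, giving x* = 43.8571.
At M' = 460.5: x* = 65.7857. Change: 65.7857 − 43.8571 = 21.9286.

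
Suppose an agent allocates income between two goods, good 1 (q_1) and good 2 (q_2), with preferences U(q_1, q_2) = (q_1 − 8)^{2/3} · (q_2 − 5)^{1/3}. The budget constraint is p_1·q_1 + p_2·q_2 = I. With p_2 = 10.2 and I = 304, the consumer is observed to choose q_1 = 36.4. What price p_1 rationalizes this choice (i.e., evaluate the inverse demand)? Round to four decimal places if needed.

Let q_1' = q_1−8, q_2' = q_2−5. MRS = 2·q_2'/q_1' = p_1/p_2.
Substituting into the budget: q_1* = 8 + 2/3·(I − 8·p_1 − 5·p_2)/p_1, and q_2* = 5 + 1/3·(…)/p_2.
Set q_1* = 36.4 in the demand function and solve for p_1: p_1 = 5.

p_1 = 5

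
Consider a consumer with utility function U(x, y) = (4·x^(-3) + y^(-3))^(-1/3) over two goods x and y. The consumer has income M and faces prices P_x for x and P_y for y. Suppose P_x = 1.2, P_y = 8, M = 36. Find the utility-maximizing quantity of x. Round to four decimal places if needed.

MU_x ∝ 4·x^(-4), MU_y ∝ y^(-4), so MRS = 4·(y/x)^(4) = P_x/P_y.
Solve for the ratio: y/x = [(1/4)·P_x/P_y]^(0.25).
Substitute y = (y/x)·x into the budget: x* = M/(P_x + P_y·(y/x)).
Numerically y/x = 0.440056, so x* = 36/(1.2 + 8·0.440056) = 7.6264.

x* = 7.6264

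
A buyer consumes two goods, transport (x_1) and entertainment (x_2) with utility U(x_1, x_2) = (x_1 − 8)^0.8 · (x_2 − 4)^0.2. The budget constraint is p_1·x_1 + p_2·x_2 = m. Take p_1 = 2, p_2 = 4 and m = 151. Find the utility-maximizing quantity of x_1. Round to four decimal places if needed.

x_1* = 55.6

Let x_1' = x_1−8, x_2' = x_2−4. MRS = 4·x_2'/x_1' = p_1/p_2.
After buying the subsistence bundle (8, 4), a share 0.8 of the remaining income goes to x_1: x_1* = 8 + 0.8·(m − 8p_1 − 4p_2)/p_1.
Discretionary income = 151 − 8·2 − 4·4 = 119; x_1* = 8 + 0.8·119/2 = 55.6.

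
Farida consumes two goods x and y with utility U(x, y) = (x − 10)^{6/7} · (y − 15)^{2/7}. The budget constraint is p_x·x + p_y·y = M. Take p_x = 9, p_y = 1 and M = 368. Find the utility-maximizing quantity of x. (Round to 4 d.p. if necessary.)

x* = 31.9167

Let x' = x−10, y' = y−15. MRS = 3·y'/x' = p_x/p_y.
Substituting into the budget: x* = 10 + 0.75·(M − 10·p_x − 15·p_y)/p_x, and y* = 15 + 0.25·(…)/p_y.
Discretionary income = 368 − 10·9 − 15·1 = 263; x* = 10 + 0.75·263/9 = 31.9167.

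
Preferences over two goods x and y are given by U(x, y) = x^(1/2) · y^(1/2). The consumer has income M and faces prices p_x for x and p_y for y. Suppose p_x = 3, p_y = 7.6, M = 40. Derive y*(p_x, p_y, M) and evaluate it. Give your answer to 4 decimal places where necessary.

MU_x/MU_y = (0.5·y)/(0.5·x); tangency sets this equal to p_x/p_y.
Rearranging, p_y·y = p_x·x. Substituting into the budget gives p_x·x·(1 + 1) = M.
Demand: x*(p_x,p_y,M) = 0.5·M/p_x and y* = 0.5·M/p_y.
At p_x=3, p_y=7.6, M=40: y* = 0.5·40/7.6 = 2.6316.

y* = 2.6316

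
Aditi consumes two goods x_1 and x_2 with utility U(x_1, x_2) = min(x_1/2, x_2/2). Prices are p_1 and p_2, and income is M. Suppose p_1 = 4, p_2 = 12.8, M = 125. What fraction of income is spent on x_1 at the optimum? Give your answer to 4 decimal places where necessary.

Leontief preferences: the optimum is at the kink where x_1/2 = x_2/2, i.e. x_2 = x_1.
Budget: p_1·x_1 + p_2·x_1 = M, so (2·p_1 + 2·p_2)·x_1 = 2·M.
Demand: x_1*(p_1,p_2,M) = 2·M/(2·p_1 + 2·p_2), x_2* = 2·M/(2·p_1 + 2·p_2).
Here 2·4 + 2·12.8 = 33.6, giving x_1* = 7.4405 and x_2* = 7.4405.
Expenditure on x_1: 4·7.4405 = 29.7619; share = 0.2381.

share on x_1 = 0.2381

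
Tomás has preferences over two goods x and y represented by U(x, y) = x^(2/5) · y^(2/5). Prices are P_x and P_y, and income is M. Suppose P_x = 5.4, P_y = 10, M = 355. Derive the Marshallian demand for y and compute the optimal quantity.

Tangency: MRS = y/x = P_x/P_y.
So 0.4·P_y·y = 0.4·P_x·x; combined with the budget, a share 0.5 of income goes to x.
Demand: x*(P_x,P_y,M) = 0.5·M/P_x and y* = 0.5·M/P_y.
At P_x=5.4, P_y=10, M=355: y* = 0.5·355/10 = 17.75.

y* = 17.75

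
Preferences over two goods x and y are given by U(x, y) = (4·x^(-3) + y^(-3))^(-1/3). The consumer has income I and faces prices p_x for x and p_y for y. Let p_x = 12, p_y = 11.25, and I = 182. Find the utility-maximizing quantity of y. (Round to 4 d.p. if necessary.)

From the CES first-order condition, 4·(y/x)^(4) = p_x/p_y.
Solve for the ratio: y/x = [(1/4)·p_x/p_y]^(0.25).
Substitute y = (y/x)·x into the budget: x* = I/(p_x + p_y·(y/x)).
Numerically y/x = 0.718608, so x* = 182/(12 + 11.25·0.718608) = 9.0618 and y* = 0.718608·9.0618 = 6.5119.

y* = 6.5119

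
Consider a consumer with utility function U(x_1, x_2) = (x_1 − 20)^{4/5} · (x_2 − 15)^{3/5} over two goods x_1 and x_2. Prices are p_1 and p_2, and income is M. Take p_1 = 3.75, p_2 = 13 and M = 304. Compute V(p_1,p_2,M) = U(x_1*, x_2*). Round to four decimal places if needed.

Let x_1' = x_1−20, x_2' = x_2−15. MRS = (4/3)·x_2'/x_1' = p_1/p_2.
After buying the subsistence bundle (20, 15), a share 4/7 of the remaining income goes to x_1: x_1* = 20 + 4/7·(M − 20p_1 − 15p_2)/p_1.
Discretionary income = 304 − 20·3.75 − 15·13 = 34; x_1* = 20 + 4/7·34/3.75 = 25.181; x_2* = 15 + 3/7·34/13 = 16.1209.
Utility at the optimum: U(25.181, 16.1209) = 3.9927.

V = 3.9927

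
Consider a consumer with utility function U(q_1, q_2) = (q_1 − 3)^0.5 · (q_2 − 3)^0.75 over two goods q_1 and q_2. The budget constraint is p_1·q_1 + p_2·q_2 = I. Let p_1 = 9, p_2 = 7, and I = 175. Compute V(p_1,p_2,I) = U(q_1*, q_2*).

V = 14.2381

Let q_1' = q_1−3, q_2' = q_2−3. MRS = (2/3)·q_2'/q_1' = p_1/p_2.
After buying the subsistence bundle (3, 3), a share 0.4 of the remaining income goes to q_1: q_1* = 3 + 0.4·(I − 3p_1 − 3p_2)/p_1.
Discretionary income = 175 − 3·9 − 3·7 = 127; q_1* = 3 + 0.4·127/9 = 8.6444; q_2* = 3 + 0.6·127/7 = 13.8857.
Utility at the optimum: U(8.6444, 13.8857) = 14.2381.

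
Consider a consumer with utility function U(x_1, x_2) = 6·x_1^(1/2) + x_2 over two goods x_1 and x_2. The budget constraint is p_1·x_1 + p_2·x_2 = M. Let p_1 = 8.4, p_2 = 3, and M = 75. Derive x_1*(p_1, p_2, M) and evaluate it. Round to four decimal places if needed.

x_1* = 1.148

MU_x_1 = 3/√x_1, MU_x_2 = 1. Tangency: 3/√x_1 = p_1/p_2.
Solve: √x_1 = 3·p_2/p_1, so x_1*(p_1,p_2) = (3·p_2/p_1)², and x_2* = (M − p_1·x_1*)/p_2.
Plugging in: x_1* = (3·3/8.4)² = 1.148.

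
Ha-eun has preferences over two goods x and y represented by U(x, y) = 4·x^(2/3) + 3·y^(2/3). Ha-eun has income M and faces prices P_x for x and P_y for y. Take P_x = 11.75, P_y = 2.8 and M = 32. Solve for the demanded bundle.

x* = 0.3231, y* = 10.0727

From the CES first-order condition, (4/3)·(y/x)^(1/3) = P_x/P_y.
Solve for the ratio: y/x = [(3/4)·P_x/P_y]^(3).
Substitute y = (y/x)·x into the budget: x* = M/(P_x + P_y·(y/x)).
Numerically y/x = 31.176208, so x* = 32/(11.75 + 2.8·31.176208) = 0.3231 and y* = 31.176208·0.3231 = 10.0727.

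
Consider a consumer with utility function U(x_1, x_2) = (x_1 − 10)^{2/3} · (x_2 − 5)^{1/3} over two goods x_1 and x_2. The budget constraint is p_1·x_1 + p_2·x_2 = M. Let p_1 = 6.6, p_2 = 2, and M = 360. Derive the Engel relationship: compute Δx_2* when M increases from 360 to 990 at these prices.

Δx_2* = 105

MRS = 2·(x_2−5)/(x_1−10). Tangency with p_1/p_2 gives x_2−5 = (1/2)·(p_1/p_2)·(x_1−10).
Substituting into the budget: x_1* = 10 + 2/3·(M − 10·p_1 − 5·p_2)/p_1, and x_2* = 5 + 1/3·(…)/p_2.
Discretionary income = 360 − 10·6.6 − 5·2 = 284; x_2* = 5 + 1/3·284/2 = 52.3333.
At M' = 990: x_2* = 157.3333. Change: 157.3333 − 52.3333 = 105.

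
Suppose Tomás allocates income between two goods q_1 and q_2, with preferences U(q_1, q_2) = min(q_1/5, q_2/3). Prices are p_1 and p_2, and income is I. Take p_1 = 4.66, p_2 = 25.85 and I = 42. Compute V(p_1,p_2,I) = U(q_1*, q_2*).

V = 0.4165

With perfect complements, no substitution: consume in ratio q_1:q_2 = 5:3.
Budget: p_1·q_1 + p_2·(3/5)·q_1 = I, so (5·p_1 + 3·p_2)·q_1 = 5·I.
Demand: q_1*(p_1,p_2,I) = 5·I/(5·p_1 + 3·p_2), q_2* = 3·I/(5·p_1 + 3·p_2).
Here 5·4.66 + 3·25.85 = 100.85, giving q_1* = 2.0823 and q_2* = 1.2494.
Utility at the optimum: U(2.0823, 1.2494) = 0.4165.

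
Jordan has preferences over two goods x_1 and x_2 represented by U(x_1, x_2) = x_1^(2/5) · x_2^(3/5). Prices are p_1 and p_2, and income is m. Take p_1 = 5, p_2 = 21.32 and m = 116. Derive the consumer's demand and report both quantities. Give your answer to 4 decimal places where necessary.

Tangency: MRS = (2/3)·x_2/x_1 = p_1/p_2.
Rearranging, p_2·x_2 = (3/2)·p_1·x_1. Substituting into the budget gives p_1·x_1·(1 + (3/2)) = m.
Demand: x_1*(p_1,p_2,m) = 0.4·m/p_1 and x_2* = 0.6·m/p_2.
At p_1=5, p_2=21.32, m=116: x_1* = 0.4·116/5 = 9.28, x_2* = 3.2645.

x_1* = 9.28, x_2* = 3.2645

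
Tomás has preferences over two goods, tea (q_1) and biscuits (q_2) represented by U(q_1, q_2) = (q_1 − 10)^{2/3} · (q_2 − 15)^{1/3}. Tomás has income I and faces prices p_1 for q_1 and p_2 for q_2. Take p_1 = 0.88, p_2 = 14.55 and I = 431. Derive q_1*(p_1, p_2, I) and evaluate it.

q_1* = 164.5076

Let q_1' = q_1−10, q_2' = q_2−15. MRS = 2·q_2'/q_1' = p_1/p_2.
Substituting into the budget: q_1* = 10 + 2/3·(I − 10·p_1 − 15·p_2)/p_1, and q_2* = 15 + 1/3·(…)/p_2.
Discretionary income = 431 − 10·0.88 − 15·14.55 = 203.95; q_1* = 10 + 2/3·203.95/0.88 = 164.5076.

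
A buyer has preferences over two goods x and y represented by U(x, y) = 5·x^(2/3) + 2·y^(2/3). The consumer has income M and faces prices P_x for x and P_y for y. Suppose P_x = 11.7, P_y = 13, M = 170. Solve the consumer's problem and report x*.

x* = 13.8138

MU_x ∝ 5·x^(-1/3), MU_y ∝ 2·y^(-1/3), so MRS = (5/2)·(y/x)^(1/3) = P_x/P_y.
Hence y/x = ((2/5)·P_x/P_y)^(1/(1/3)), i.e. raised to the 3 power.
With the ratio pinned down, the budget gives x* = M/(P_x + P_y·(y/x)) and y* = (y/x)·x*.
Numerically y/x = 0.046656, so x* = 170/(11.7 + 13·0.046656) = 13.8138.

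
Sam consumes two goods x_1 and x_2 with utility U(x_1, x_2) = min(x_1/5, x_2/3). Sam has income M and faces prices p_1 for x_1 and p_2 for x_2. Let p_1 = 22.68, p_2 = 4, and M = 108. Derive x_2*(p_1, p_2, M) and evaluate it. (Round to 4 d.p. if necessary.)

With perfect complements, no substitution: consume in ratio x_1:x_2 = 5:3.
Budget: p_1·x_1 + p_2·(3/5)·x_1 = M, so (5·p_1 + 3·p_2)·x_1 = 5·M.
Demand: x_1*(p_1,p_2,M) = 5·M/(5·p_1 + 3·p_2), x_2* = 3·M/(5·p_1 + 3·p_2).
Here 5·22.68 + 3·4 = 125.4, giving x_2* = 2.5837.

x_2* = 2.5837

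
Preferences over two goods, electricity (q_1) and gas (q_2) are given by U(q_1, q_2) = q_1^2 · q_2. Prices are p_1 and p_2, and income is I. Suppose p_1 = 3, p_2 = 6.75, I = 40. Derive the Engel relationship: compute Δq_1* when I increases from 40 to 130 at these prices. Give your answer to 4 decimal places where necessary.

Tangency: MRS = 2·q_2/q_1 = p_1/p_2.
So 2·p_2·q_2 = p_1·q_1; combined with the budget, a share 2/3 of income goes to q_1.
Demand: q_1*(p_1,p_2,I) = 2/3·I/p_1 and q_2* = 1/3·I/p_2.
At p_1=3, p_2=6.75, I=40: q_1* = 2/3·40/3 = 8.8889.
At I' = 130: q_1* = 28.8889. Change: 28.8889 − 8.8889 = 20.

Δq_1* = 20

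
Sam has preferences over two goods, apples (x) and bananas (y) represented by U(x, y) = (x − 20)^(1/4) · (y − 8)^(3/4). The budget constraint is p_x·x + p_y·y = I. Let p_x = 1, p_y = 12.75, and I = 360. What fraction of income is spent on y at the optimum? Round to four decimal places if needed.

MRS = (1/3)·(y−8)/(x−20). Tangency with p_x/p_y gives y−8 = 3·(p_x/p_y)·(x−20).
After buying the subsistence bundle (20, 8), a share 0.25 of the remaining income goes to x: x* = 20 + 0.25·(I − 20p_x − 8p_y)/p_x.
Discretionary income = 360 − 20·1 − 8·12.75 = 238; x* = 20 + 0.25·238/1 = 79.5; y* = 8 + 0.75·238/12.75 = 22.
Expenditure on y: 12.75·22 = 280.5; share = 0.7792.

share on y = 0.7792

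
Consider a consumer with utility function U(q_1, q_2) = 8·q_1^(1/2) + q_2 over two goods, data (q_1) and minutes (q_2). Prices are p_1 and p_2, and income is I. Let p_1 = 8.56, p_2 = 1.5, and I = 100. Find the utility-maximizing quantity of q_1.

q_1* = 0.4913

Set MRS = p_1/p_2: 4·q_1^(−1/2) = p_1/p_2.
Solve: √q_1 = 4·p_2/p_1, so q_1*(p_1,p_2) = (4·p_2/p_1)², and q_2* = (I − p_1·q_1*)/p_2.
Plugging in: q_1* = (4·1.5/8.56)² = 0.4913.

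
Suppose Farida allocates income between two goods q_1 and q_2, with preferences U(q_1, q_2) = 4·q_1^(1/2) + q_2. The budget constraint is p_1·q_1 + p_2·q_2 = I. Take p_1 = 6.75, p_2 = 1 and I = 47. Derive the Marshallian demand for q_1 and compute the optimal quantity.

Set MRS = p_1/p_2: 2·q_1^(−1/2) = p_1/p_2.
Solve: √q_1 = 2·p_2/p_1, so q_1*(p_1,p_2) = (2·p_2/p_1)², and q_2* = (I − p_1·q_1*)/p_2.
Plugging in: q_1* = (2·1/6.75)² = 0.0878.

q_1* = 0.0878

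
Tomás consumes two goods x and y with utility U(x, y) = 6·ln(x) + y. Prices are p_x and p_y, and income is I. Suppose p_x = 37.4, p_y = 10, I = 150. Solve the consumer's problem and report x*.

x* = 1.6043

MU_x = 6/x, MU_y = 1. Tangency: 6/x = p_x/p_y.
So x*(p_x,p_y) = 6·p_y/p_x, independent of income; and y* = (I − 6·p_y)/p_y.
At the given prices: x* = 6·10/37.4 = 1.6043.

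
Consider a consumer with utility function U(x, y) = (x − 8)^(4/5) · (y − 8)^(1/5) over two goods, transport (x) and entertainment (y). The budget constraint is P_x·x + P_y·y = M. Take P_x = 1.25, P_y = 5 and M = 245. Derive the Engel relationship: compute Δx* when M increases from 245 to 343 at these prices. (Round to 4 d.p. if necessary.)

Discretionary income = 245 − 8·1.25 − 8·5 = 195; x* = 8 + 0.8·195/1.25 = 132.8.
At M' = 343: x* = 195.52. Change: 195.52 − 132.8 = 62.72.

Δx* = 62.72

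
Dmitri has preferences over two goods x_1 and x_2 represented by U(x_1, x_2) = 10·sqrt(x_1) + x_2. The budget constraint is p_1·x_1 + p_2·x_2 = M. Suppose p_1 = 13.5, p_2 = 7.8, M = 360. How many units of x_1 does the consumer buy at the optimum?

x_1* = 8.3457

Set MRS = p_1/p_2: 5·x_1^(−1/2) = p_1/p_2.
Solve: √x_1 = 5·p_2/p_1, so x_1*(p_1,p_2) = (5·p_2/p_1)², and x_2* = (M − p_1·x_1*)/p_2.
Plugging in: x_1* = (5·7.8/13.5)² = 8.3457.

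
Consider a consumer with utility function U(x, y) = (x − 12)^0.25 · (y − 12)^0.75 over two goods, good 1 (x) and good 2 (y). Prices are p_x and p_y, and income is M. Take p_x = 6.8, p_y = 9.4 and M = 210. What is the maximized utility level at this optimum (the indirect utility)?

V = 1.0255

After buying the subsistence bundle (12, 12), a share 0.25 of the remaining income goes to x: x* = 12 + 0.25·(M − 12p_x − 12p_y)/p_x.
Discretionary income = 210 − 12·6.8 − 12·9.4 = 15.6; x* = 12 + 0.25·15.6/6.8 = 12.5735; y* = 12 + 0.75·15.6/9.4 = 13.2447.
Utility at the optimum: U(12.5735, 13.2447) = 1.0255.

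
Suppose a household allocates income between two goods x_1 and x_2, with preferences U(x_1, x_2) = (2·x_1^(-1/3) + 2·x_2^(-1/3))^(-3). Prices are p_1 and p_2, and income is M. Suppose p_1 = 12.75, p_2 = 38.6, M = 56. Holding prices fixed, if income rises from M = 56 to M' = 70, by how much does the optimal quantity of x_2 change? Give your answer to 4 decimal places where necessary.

MRS = MU_x_1/MU_x_2 = (x_2/x_1)^(4/3). Set equal to p_1/p_2.
Hence x_2/x_1 = (p_1/p_2)^(1/(4/3)), i.e. raised to the 0.75 power.
With the ratio pinned down, the budget gives x_1* = M/(p_1 + p_2·(x_2/x_1)) and x_2* = (x_2/x_1)·x_1*.
Numerically x_2/x_1 = 0.435705, so x_1* = 56/(12.75 + 38.6·0.435705) = 1.8939 and x_2* = 0.435705·1.8939 = 0.8252.
At M' = 70: x_2* = 1.0315. Change: 1.0315 − 0.8252 = 0.2063.

Δx_2* = 0.2063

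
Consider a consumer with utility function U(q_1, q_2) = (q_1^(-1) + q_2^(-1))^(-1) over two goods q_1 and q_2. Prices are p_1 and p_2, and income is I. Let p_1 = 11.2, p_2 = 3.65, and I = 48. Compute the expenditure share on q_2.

Numerically q_2/q_1 = 1.751711, so q_1* = 48/(11.2 + 3.65·1.751711) = 2.7282 and q_2* = 1.751711·2.7282 = 4.7791.
Expenditure on q_2: 3.65·4.7791 = 17.4437; share = 0.3634.

share on q_2 = 0.3634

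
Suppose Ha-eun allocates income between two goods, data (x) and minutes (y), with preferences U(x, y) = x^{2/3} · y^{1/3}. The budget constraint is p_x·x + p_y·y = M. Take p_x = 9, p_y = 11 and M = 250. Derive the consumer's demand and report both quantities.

At p_x=9, p_y=11, M=250: x* = 2/3·250/9 = 18.5185, y* = 7.5758.

x* = 18.5185, y* = 7.5758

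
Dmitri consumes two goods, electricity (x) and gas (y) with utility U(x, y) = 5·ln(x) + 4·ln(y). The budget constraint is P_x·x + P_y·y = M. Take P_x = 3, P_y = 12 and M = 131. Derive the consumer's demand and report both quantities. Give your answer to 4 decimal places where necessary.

x* = 24.2593, y* = 4.8519

Demand: x*(P_x,P_y,M) = 5/9·M/P_x and y* = 4/9·M/P_y.
At P_x=3, P_y=12, M=131: x* = 5/9·131/3 = 24.2593, y* = 4.8519.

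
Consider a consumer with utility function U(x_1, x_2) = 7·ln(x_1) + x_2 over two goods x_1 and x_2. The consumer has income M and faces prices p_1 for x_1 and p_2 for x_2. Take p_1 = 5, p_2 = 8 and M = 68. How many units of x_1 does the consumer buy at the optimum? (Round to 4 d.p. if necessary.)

x_1* = 11.2

So x_1*(p_1,p_2) = 7·p_2/p_1, independent of income; and x_2* = (M − 7·p_2)/p_2.
At the given prices: x_1* = 7·8/5 = 11.2.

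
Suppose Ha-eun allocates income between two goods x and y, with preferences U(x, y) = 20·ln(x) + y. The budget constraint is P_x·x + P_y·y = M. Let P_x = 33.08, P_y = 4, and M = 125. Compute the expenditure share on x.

MU_x = 20/x, MU_y = 1. Tangency: 20/x = P_x/P_y.
So x*(P_x,P_y) = 20·P_y/P_x, independent of income; and y* = (M − 20·P_y)/P_y.
At the given prices: x* = 20·4/33.08 = 2.4184, and y* = 11.25.
Expenditure on x: 33.08·2.4184 = 80; share = 0.64.

share on x = 0.64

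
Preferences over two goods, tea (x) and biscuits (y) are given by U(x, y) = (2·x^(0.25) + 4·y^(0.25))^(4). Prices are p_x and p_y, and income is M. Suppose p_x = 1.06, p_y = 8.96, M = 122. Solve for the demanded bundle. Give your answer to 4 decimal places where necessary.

Numerically y/x = 0.146342, so x* = 122/(1.06 + 8.96·0.146342) = 51.4501 and y* = 0.146342·51.4501 = 7.5293.

x* = 51.4501, y* = 7.5293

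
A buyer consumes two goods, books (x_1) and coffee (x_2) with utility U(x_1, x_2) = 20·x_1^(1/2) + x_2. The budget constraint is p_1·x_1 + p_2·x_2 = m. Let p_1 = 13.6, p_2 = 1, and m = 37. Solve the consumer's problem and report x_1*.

x_1* = 0.5407

Set MRS = p_1/p_2: 10·x_1^(−1/2) = p_1/p_2.
Thus x_1* = (10·p_2/p_1)² — independent of m — with the rest of income spent on x_2.
Plugging in: x_1* = (10·1/13.6)² = 0.5407.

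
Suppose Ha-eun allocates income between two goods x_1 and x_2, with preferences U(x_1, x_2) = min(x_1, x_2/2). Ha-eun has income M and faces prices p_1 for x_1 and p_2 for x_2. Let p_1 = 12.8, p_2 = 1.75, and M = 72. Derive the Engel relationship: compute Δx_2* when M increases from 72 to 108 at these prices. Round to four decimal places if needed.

Δx_2* = 4.4172

With perfect complements, no substitution: consume in ratio x_1:x_2 = 1:2.
Budget: p_1·x_1 + p_2·2·x_1 = M, so (p_1 + 2·p_2)·x_1 = M.
Demand: x_1*(p_1,p_2,M) = M/(p_1 + 2·p_2), x_2* = 2·M/(p_1 + 2·p_2).
Here 12.8 + 2·1.75 = 16.3, giving x_2* = 8.8344.
At M' = 108: x_2* = 13.2515. Change: 13.2515 − 8.8344 = 4.4172.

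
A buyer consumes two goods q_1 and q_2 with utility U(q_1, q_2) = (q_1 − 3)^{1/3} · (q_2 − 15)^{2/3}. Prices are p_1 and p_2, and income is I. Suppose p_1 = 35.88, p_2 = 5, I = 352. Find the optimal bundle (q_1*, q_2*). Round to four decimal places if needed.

Substituting into the budget: q_1* = 3 + 1/3·(I − 3·p_1 − 15·p_2)/p_1, and q_2* = 15 + 2/3·(…)/p_2.
Discretionary income = 352 − 3·35.88 − 15·5 = 169.36; q_1* = 3 + 1/3·169.36/35.88 = 4.5734; q_2* = 15 + 2/3·169.36/5 = 37.5813.

q_1* = 4.5734, q_2* = 37.5813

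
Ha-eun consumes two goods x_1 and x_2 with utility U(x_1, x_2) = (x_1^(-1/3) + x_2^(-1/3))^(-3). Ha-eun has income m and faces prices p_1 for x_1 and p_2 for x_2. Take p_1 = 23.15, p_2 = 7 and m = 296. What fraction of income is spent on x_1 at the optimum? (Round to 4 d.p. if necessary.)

share on x_1 = 0.5742

MRS = MU_x_1/MU_x_2 = (x_2/x_1)^(4/3). Set equal to p_1/p_2.
Hence x_2/x_1 = (p_1/p_2)^(1/(4/3)), i.e. raised to the 0.75 power.
With the ratio pinned down, the budget gives x_1* = m/(p_1 + p_2·(x_2/x_1)) and x_2* = (x_2/x_1)·x_1*.
Numerically x_2/x_1 = 2.452391, so x_1* = 296/(23.15 + 7·2.452391) = 7.3419 and x_2* = 2.452391·7.3419 = 18.0051.
Expenditure on x_1: 23.15·7.3419 = 169.9642; share = 0.5742.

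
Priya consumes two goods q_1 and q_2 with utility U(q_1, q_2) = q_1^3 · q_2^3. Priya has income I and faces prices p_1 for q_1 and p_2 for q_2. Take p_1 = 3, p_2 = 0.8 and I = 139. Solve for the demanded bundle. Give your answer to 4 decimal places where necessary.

MU_q_1/MU_q_2 = (3·q_2)/(3·q_1); tangency sets this equal to p_1/p_2.
So 3·p_2·q_2 = 3·p_1·q_1; combined with the budget, a share 0.5 of income goes to q_1.
Demand: q_1*(p_1,p_2,I) = 0.5·I/p_1 and q_2* = 0.5·I/p_2.
At p_1=3, p_2=0.8, I=139: q_1* = 0.5·139/3 = 23.1667, q_2* = 86.875.

q_1* = 23.1667, q_2* = 86.875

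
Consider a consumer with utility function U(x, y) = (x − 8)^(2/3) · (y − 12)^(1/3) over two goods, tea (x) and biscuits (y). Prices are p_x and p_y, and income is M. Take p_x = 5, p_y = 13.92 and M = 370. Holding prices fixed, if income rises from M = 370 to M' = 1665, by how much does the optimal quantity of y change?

This is Cobb-Douglas in (x−8, y−12): tangency gives 2/3·p_y·(y−12) = 1/3·p_x·(x−8).
Substituting into the budget: x* = 8 + 2/3·(M − 8·p_x − 12·p_y)/p_x, and y* = 12 + 1/3·(…)/p_y.
Discretionary income = 370 − 8·5 − 12·13.92 = 162.96; y* = 12 + 1/3·162.96/13.92 = 15.9023.
At M' = 1665: y* = 46.9128. Change: 46.9128 − 15.9023 = 31.0105.

Δy* = 31.0105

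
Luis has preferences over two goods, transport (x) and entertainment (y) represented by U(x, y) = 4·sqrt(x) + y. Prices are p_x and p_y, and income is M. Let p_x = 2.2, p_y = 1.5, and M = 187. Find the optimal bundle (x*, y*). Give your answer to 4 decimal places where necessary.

x* = 1.8595, y* = 121.9394

Set MRS = p_x/p_y: 2·x^(−1/2) = p_x/p_y.
Solve: √x = 2·p_y/p_x, so x*(p_x,p_y) = (2·p_y/p_x)², and y* = (M − p_x·x*)/p_y.
Plugging in: x* = (2·1.5/2.2)² = 1.8595, y* = 121.9394.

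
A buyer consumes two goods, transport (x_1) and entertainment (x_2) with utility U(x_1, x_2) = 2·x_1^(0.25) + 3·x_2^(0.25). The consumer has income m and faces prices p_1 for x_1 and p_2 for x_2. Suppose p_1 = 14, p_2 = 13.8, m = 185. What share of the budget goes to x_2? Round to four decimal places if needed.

From the CES first-order condition, (2/3)·(x_2/x_1)^(0.75) = p_1/p_2.
Solve for the ratio: x_2/x_1 = [(3/2)·p_1/p_2]^(4/3).
With the ratio pinned down, the budget gives x_1* = m/(p_1 + p_2·(x_2/x_1)) and x_2* = (x_2/x_1)·x_1*.
Numerically x_2/x_1 = 1.750331, so x_1* = 185/(14 + 13.8·1.750331) = 4.8487 and x_2* = 1.750331·4.8487 = 8.4868.
Expenditure on x_2: 13.8·8.4868 = 117.1182; share = 0.6331.

share on x_2 = 0.6331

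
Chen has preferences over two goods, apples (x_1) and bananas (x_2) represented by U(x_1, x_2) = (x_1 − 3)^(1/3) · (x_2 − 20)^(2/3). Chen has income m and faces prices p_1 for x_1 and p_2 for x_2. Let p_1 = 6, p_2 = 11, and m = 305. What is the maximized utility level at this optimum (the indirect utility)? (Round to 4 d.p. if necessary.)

Substituting into the budget: x_1* = 3 + 1/3·(m − 3·p_1 − 20·p_2)/p_1, and x_2* = 20 + 2/3·(…)/p_2.
Discretionary income = 305 − 3·6 − 20·11 = 67; x_1* = 3 + 1/3·67/6 = 6.7222; x_2* = 20 + 2/3·67/11 = 24.0606.
Utility at the optimum: U(6.7222, 24.0606) = 3.9445.

V = 3.9445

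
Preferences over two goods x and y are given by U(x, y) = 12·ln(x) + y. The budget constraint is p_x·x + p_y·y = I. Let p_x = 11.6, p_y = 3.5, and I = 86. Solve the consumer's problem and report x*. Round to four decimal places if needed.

x* = 3.6207

MU_x = 12/x, MU_y = 1. Tangency: 12/x = p_x/p_y.
So x*(p_x,p_y) = 12·p_y/p_x, independent of income; and y* = (I − 12·p_y)/p_y.
At the given prices: x* = 12·3.5/11.6 = 3.6207.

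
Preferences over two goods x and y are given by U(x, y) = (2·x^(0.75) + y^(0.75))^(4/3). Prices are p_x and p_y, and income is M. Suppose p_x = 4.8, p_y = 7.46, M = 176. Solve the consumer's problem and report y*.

y* = 0.3864

MRS = MU_x/MU_y = 2·(y/x)^(0.25). Set equal to p_x/p_y.
Solve for the ratio: y/x = [(1/2)·p_x/p_y]^(4).
With the ratio pinned down, the budget gives x* = M/(p_x + p_y·(y/x)) and y* = (y/x)·x*.
Numerically y/x = 0.010712, so x* = 176/(4.8 + 7.46·0.010712) = 36.0662 and y* = 0.010712·36.0662 = 0.3864.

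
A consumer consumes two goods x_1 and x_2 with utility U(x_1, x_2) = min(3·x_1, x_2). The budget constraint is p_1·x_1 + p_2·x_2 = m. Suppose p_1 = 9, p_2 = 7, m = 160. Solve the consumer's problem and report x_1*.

Demand: x_1*(p_1,p_2,m) = m/(p_1 + 3·p_2), x_2* = 3·m/(p_1 + 3·p_2).
Here 9 + 3·7 = 30, giving x_1* = 5.3333.

x_1* = 5.3333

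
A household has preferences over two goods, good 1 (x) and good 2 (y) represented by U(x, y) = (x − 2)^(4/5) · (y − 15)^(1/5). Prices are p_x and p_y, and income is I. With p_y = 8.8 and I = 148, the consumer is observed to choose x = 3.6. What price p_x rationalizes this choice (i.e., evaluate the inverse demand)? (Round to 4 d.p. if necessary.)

Let x' = x−2, y' = y−15. MRS = 4·y'/x' = p_x/p_y.
Substituting into the budget: x* = 2 + 0.8·(I − 2·p_x − 15·p_y)/p_x, and y* = 15 + 0.2·(…)/p_y.
Set x* = 3.6 in the demand function and solve for p_x: p_x = 4.

p_x = 4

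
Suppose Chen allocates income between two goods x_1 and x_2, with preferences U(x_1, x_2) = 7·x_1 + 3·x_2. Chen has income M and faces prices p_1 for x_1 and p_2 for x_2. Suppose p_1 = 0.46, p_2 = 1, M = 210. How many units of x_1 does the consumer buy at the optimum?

x_1* = 456.5217

Numerically: x_1* = 456.5217, x_2* = 0.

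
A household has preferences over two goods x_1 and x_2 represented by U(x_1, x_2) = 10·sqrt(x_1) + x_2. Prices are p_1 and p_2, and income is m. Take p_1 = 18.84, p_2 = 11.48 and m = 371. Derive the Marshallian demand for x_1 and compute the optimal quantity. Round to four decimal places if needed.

Utility is quasi-linear in x_2; the FOC for x_1 is 5/√x_1 = p_1/p_2.
Thus x_1* = (5·p_2/p_1)² — independent of m — with the rest of income spent on x_2.
Plugging in: x_1* = (5·11.48/18.84)² = 9.2824.

x_1* = 9.2824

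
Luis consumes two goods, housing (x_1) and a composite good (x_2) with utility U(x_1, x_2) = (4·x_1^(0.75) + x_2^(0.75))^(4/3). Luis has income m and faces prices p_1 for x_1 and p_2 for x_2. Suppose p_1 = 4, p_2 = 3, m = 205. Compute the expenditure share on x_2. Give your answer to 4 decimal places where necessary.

MRS = MU_x_1/MU_x_2 = 4·(x_2/x_1)^(0.25). Set equal to p_1/p_2.
Hence x_2/x_1 = ((1/4)·p_1/p_2)^(1/(0.25)), i.e. raised to the 4 power.
With the ratio pinned down, the budget gives x_1* = m/(p_1 + p_2·(x_2/x_1)) and x_2* = (x_2/x_1)·x_1*.
Numerically x_2/x_1 = 0.012346, so x_1* = 205/(4 + 3·0.012346) = 50.7798 and x_2* = 0.012346·50.7798 = 0.6269.
Expenditure on x_2: 3·0.6269 = 1.8807; share = 0.0092.

share on x_2 = 0.0092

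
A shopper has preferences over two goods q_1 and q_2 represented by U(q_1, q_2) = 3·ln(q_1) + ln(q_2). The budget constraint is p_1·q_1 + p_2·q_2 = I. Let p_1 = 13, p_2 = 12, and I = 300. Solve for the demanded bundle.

Tangency: MRS = 3·q_2/q_1 = p_1/p_2.
Rearranging, p_2·q_2 = (1/3)·p_1·q_1. Substituting into the budget gives p_1·q_1·(1 + (1/3)) = I.
Demand: q_1*(p_1,p_2,I) = 0.75·I/p_1 and q_2* = 0.25·I/p_2.
At p_1=13, p_2=12, I=300: q_1* = 0.75·300/13 = 17.3077, q_2* = 6.25.

q_1* = 17.3077, q_2* = 6.25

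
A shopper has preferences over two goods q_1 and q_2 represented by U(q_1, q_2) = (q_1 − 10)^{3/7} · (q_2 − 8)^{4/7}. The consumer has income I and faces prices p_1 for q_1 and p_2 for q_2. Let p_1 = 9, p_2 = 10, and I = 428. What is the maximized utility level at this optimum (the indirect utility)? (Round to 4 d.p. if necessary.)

This is Cobb-Douglas in (q_1−10, q_2−8): tangency gives 3/7·p_2·(q_2−8) = 4/7·p_1·(q_1−10).
Substituting into the budget: q_1* = 10 + 3/7·(I − 10·p_1 − 8·p_2)/p_1, and q_2* = 8 + 4/7·(…)/p_2.
Discretionary income = 428 − 10·9 − 8·10 = 258; q_1* = 10 + 3/7·258/9 = 22.2857; q_2* = 8 + 4/7·258/10 = 22.7429.
Utility at the optimum: U(22.2857, 22.7429) = 13.6347.

V = 13.6347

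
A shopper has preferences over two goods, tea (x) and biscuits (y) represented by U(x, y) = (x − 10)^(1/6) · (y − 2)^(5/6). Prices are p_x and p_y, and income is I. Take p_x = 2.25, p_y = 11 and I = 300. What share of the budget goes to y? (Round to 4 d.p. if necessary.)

share on y = 0.7831

Discretionary income = 300 − 10·2.25 − 2·11 = 255.5; x* = 10 + 1/6·255.5/2.25 = 28.9259; y* = 2 + 5/6·255.5/11 = 21.3561.
Expenditure on y: 11·21.3561 = 234.9167; share = 0.7831.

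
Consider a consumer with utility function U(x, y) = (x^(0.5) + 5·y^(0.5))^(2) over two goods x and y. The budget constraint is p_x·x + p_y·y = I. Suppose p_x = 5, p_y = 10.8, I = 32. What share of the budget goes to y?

share on y = 0.9205

From the CES first-order condition, (1/5)·(y/x)^(0.5) = p_x/p_y.
Solve for the ratio: y/x = [5·p_x/p_y]^(2).
With the ratio pinned down, the budget gives x* = I/(p_x + p_y·(y/x)) and y* = (y/x)·x*.
Numerically y/x = 5.358368, so x* = 32/(5 + 10.8·5.358368) = 0.509 and y* = 5.358368·0.509 = 2.7273.
Expenditure on y: 10.8·2.7273 = 29.4551; share = 0.9205.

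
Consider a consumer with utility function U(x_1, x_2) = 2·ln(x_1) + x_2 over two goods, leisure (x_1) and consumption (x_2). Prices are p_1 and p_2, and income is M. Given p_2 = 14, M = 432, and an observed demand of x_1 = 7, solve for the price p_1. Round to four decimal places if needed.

p_1 = 4

MU_x_1 = 2/x_1, MU_x_2 = 1. Tangency: 2/x_1 = p_1/p_2.
So x_1*(p_1,p_2) = 2·p_2/p_1, independent of income; and x_2* = (M − 2·p_2)/p_2.
Set x_1* = 7 in the demand function and solve for p_1: p_1 = 4.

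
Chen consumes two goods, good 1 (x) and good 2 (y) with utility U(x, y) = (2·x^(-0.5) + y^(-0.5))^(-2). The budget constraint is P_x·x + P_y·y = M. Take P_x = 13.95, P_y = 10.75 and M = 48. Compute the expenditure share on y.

share on y = 0.3661

MRS = MU_x/MU_y = 2·(y/x)^(1.5). Set equal to P_x/P_y.
Solve for the ratio: y/x = [(1/2)·P_x/P_y]^(2/3).
With the ratio pinned down, the budget gives x* = M/(P_x + P_y·(y/x)) and y* = (y/x)·x*.
Numerically y/x = 0.749475, so x* = 48/(13.95 + 10.75·0.749475) = 2.1811 and y* = 0.749475·2.1811 = 1.6347.
Expenditure on y: 10.75·1.6347 = 17.5731; share = 0.3661.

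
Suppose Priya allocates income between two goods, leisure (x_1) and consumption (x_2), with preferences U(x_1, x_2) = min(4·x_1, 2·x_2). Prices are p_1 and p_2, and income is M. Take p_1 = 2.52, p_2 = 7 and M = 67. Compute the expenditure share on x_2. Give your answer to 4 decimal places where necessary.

share on x_2 = 0.8475

Leontief preferences: the optimum is at the kink where x_1/2 = x_2/4, i.e. x_2 = 2·x_1.
Budget: p_1·x_1 + p_2·2·x_1 = M, so (2·p_1 + 4·p_2)·x_1 = 2·M.
Demand: x_1*(p_1,p_2,M) = 2·M/(2·p_1 + 4·p_2), x_2* = 4·M/(2·p_1 + 4·p_2).
Here 2·2.52 + 4·7 = 33.04, giving x_1* = 4.0557 and x_2* = 8.1114.
Expenditure on x_2: 7·8.1114 = 56.7797; share = 0.8475.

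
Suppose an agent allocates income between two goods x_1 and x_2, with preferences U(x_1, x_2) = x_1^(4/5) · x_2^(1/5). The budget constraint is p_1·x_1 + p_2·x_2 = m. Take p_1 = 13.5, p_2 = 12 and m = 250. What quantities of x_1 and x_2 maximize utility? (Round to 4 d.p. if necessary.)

The MRS is 4·x_2/x_1. Set MRS = p_1/p_2.
Rearranging, p_2·x_2 = (1/4)·p_1·x_1. Substituting into the budget gives p_1·x_1·(1 + (1/4)) = m.
Demand: x_1*(p_1,p_2,m) = 0.8·m/p_1 and x_2* = 0.2·m/p_2.
At p_1=13.5, p_2=12, m=250: x_1* = 0.8·250/13.5 = 14.8148, x_2* = 4.1667.

x_1* = 14.8148, x_2* = 4.1667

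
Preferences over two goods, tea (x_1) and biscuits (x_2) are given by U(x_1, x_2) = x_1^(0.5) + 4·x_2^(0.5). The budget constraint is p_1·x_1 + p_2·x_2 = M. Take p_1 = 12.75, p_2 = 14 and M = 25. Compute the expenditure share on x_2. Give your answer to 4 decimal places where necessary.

From the CES first-order condition, (1/4)·(x_2/x_1)^(0.5) = p_1/p_2.
Solve for the ratio: x_2/x_1 = [4·p_1/p_2]^(2).
Substitute x_2 = (x_2/x_1)·x_1 into the budget: x_1* = M/(p_1 + p_2·(x_2/x_1)).
Numerically x_2/x_1 = 13.270408, so x_1* = 25/(12.75 + 14·13.270408) = 0.1259 and x_2* = 13.270408·0.1259 = 1.671.
Expenditure on x_2: 14·1.671 = 23.3945; share = 0.9358.

share on x_2 = 0.9358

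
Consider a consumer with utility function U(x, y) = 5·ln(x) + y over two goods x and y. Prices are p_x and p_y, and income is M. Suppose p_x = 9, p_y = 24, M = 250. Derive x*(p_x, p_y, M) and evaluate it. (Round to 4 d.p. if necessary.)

x* = 13.3333

Set MRS = p_x/p_y: (5/x)/1 = p_x/p_y.
So x*(p_x,p_y) = 5·p_y/p_x, independent of income; and y* = (M − 5·p_y)/p_y.
At the given prices: x* = 5·24/9 = 13.3333.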